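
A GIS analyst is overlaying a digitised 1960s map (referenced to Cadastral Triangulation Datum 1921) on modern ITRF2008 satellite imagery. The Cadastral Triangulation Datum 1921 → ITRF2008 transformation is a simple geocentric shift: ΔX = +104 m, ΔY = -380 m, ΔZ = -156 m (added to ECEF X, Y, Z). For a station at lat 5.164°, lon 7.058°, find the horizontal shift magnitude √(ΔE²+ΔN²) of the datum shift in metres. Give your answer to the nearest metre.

At φ = 5.164°, λ = 7.058°: sin φ = 0.090007, cos φ = 0.995941, sin λ = 0.122874, cos λ = 0.992422.
ΔE = −sin λ·ΔX + cos λ·ΔY = −(0.122874)·(104) + (0.992422)·(-380) = -389.90 m.
ΔN = −sin φ cos λ·ΔX − sin φ sin λ·ΔY + cos φ·ΔZ = −(0.090007)(0.992422)(104) − (0.090007)(0.122874)(-380) + (0.995941)(-156) = -160.45 m.
Horizontal magnitude = √(ΔE² + ΔN²) = √((-389.90)² + (-160.45)²) = 421.62 m.

422 m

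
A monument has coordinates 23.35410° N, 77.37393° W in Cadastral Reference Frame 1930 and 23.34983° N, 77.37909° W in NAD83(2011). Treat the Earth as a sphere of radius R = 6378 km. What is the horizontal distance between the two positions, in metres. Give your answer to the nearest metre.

710 m

Δφ = 23.34983° − 23.35410° = -0.00427°; Δλ = -77.37909° − -77.37393° = -0.00516°.
1° along a meridian = πR/180 = 111317 m.
ΔN = Δφ × 111317 = -475.3 m; ΔE = Δλ × 111317 × cos(23.35410°) = -0.00516 × 111317 × 0.918072 = -527.3 m.
Distance = √(ΔE² + ΔN²) = √((-527.3)² + (-475.3)²) = 709.9 m.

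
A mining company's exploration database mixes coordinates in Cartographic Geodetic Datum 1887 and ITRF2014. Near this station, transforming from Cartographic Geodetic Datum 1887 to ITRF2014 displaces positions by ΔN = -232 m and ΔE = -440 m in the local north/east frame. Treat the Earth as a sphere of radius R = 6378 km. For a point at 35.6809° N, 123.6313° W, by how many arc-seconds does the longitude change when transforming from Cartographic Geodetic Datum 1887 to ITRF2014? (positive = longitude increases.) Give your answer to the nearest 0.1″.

At latitude 35.6809°, cos φ = 0.812278.
One radian of longitude at latitude φ spans R cos φ, so Δλ = ΔE / (R cos φ) = -440.0 / (6378000 × 0.812278) = -8.4930e-05 rad = -17.518″.

Δλ = -17.5″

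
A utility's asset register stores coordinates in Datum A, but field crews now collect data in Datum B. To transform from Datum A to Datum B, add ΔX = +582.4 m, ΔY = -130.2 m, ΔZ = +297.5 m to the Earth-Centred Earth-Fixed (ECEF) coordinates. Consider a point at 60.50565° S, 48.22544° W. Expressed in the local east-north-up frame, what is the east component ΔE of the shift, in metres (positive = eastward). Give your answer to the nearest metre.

At φ = -60.50565°, λ = -48.22544°: sin φ = -0.870404, cos φ = 0.492338, sin λ = -0.745772, cos λ = 0.666201.
ΔE = −sin λ·ΔX + cos λ·ΔY = −(-0.745772)·(582.4) + (0.666201)·(-130.2) = 347.60 m.

ΔE = 348 m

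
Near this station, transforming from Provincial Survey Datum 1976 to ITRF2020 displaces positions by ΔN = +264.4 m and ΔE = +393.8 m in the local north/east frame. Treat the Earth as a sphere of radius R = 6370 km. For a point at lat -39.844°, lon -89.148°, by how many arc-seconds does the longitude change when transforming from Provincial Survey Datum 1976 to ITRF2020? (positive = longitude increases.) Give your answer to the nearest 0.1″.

Δλ = 16.6″

At latitude -39.844°, cos φ = 0.767792.
One radian of longitude at latitude φ spans R cos φ, so Δλ = ΔE / (R cos φ) = 393.8 / (6370000 × 0.767792) = 8.0518e-05 rad = 16.608″.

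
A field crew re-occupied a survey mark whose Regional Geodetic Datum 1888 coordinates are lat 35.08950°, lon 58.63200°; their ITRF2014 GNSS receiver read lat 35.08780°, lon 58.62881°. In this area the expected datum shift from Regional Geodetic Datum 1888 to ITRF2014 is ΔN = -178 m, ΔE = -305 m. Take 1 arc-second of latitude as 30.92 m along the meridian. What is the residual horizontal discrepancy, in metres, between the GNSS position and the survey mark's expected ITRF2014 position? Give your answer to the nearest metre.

18 m

Observed coordinate differences: Δφ = -0.00170°, Δλ = -0.00319°.
Converting to metres (1° lat = 111312 m, cos φ = 0.818255): observed ΔN = -189.2 m, observed ΔE = -290.6 m.
Subtracting the expected shift leaves a residual of -189.2 − (-178) = -11.2 m north and -290.6 − (-305) = 14.4 m east.
Residual distance = √((-11.2)² + 14.4²) = 18.3 m.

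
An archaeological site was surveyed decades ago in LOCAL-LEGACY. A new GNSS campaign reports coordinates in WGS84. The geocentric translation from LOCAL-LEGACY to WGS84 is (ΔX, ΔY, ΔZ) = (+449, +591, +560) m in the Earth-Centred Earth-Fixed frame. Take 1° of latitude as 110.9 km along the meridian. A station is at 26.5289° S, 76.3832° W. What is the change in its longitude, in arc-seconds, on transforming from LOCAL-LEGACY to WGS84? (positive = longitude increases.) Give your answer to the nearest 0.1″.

Δλ = 20.9″

sin φ = -0.446649, cos φ = 0.894709, sin λ = -0.971892, cos λ = 0.235427.
East component: ΔE = −sin λ·ΔX + cos λ·ΔY = −(-0.971892)(449) + (0.235427)(591) = 575.52 m.
1° of latitude spans 110900 m; at latitude φ, 1° of longitude spans that × cos φ = 99223.2 m, so Δλ = 575.52 / 99223.2 × 3600 = 20.881″.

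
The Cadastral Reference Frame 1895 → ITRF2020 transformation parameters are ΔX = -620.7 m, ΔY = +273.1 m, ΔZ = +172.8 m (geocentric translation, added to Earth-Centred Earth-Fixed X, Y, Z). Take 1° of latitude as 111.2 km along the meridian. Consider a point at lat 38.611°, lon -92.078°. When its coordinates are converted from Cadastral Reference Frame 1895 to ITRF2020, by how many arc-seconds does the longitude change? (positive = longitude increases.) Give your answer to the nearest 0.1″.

Δλ = -26.1″

sin φ = 0.624030, cos φ = 0.781401, sin λ = -0.999342, cos λ = -0.036260.
East component: ΔE = −sin λ·ΔX + cos λ·ΔY = −(-0.999342)(-620.7) + (-0.036260)(273.1) = -630.19 m.
1° of latitude spans 111200 m; at latitude φ, 1° of longitude spans that × cos φ = 86891.8 m, so Δλ = -630.19 / 86891.8 × 3600 = -26.109″.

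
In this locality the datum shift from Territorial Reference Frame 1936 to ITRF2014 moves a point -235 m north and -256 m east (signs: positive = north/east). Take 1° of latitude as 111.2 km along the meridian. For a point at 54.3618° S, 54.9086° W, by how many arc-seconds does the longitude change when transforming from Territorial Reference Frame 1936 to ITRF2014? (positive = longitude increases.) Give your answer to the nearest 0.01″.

At latitude -54.3618°, cos φ = 0.582665.
1° of longitude at this latitude = 111.2 × cos φ = 64.79 km, so Δλ = -256.0 / 64792.3 = -0.0039511° = -14.224″.

Δλ = -14.22″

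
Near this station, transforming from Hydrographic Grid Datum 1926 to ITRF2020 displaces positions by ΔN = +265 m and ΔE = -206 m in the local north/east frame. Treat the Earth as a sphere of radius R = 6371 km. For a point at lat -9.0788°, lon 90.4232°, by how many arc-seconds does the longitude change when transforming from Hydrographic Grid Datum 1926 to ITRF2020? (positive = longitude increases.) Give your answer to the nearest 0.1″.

Δλ = -6.8″

At latitude -9.0788°, cos φ = 0.987472.
One radian of longitude at latitude φ spans R cos φ, so Δλ = ΔE / (R cos φ) = -206.0 / (6371000 × 0.987472) = -3.2744e-05 rad = -6.754″.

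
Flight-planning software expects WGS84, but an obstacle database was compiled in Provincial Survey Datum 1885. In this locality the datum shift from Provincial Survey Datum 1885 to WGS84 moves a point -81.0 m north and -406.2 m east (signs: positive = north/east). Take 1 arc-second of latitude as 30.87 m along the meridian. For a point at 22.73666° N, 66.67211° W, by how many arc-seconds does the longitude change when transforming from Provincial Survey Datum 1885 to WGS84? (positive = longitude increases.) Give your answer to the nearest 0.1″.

At latitude 22.73666°, cos φ = 0.922291.
1″ of longitude at this latitude = 30.87 × cos φ = 28.4711 m, so Δλ = -406.2 / 28.4711 = -14.267″.

Δλ = -14.3″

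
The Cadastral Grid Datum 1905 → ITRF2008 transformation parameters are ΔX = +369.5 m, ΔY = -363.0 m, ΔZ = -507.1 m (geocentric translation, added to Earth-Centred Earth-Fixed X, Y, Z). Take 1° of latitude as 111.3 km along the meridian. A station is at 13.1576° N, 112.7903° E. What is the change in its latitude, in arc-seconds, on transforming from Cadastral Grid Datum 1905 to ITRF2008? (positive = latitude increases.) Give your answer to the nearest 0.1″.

Δφ = -12.5″

sin φ = 0.227630, cos φ = 0.973748, sin λ = 0.921929, cos λ = -0.387360.
North component: ΔN = −sin φ cos λ·ΔX − sin φ sin λ·ΔY + cos φ·ΔZ = −(0.227630)(-0.387360)(369.5) − (0.227630)(0.921929)(-363.0) + (0.973748)(-507.1) = -385.03 m.
1° of latitude spans 111300 m, so Δφ = -385.03 / 111300 × 3600 = -12.454″.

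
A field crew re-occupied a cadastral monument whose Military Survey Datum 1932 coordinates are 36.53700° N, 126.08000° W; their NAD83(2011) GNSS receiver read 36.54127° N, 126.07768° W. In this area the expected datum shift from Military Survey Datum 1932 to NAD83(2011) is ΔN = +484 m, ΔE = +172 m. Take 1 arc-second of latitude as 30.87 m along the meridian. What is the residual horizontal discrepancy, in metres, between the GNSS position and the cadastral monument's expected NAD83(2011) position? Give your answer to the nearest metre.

36 m

Observed coordinate differences: Δφ = +0.00427°, Δλ = +0.00232°.
Converting to metres (1° lat = 111132 m, cos φ = 0.803473): observed ΔN = 474.5 m, observed ΔE = 207.2 m.
Subtracting the expected shift leaves a residual of 474.5 − (484) = -9.5 m north and 207.2 − (172) = 35.2 m east.
Residual distance = √((-9.5)² + 35.2²) = 36.4 m.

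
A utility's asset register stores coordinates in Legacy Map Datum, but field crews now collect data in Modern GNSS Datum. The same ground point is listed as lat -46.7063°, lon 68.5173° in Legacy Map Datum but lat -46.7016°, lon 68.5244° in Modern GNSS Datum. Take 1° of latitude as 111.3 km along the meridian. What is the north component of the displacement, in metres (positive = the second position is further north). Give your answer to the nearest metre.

ΔN = 523 m

Δφ = -46.7016° − -46.7063° = +0.0047°; Δλ = 68.5244° − 68.5173° = +0.0071°.
ΔN = Δφ × 111300 = 523.1 m; ΔE = Δλ × 111300 × cos(-46.7063°) = +0.0071 × 111300 × 0.685738 = 541.9 m.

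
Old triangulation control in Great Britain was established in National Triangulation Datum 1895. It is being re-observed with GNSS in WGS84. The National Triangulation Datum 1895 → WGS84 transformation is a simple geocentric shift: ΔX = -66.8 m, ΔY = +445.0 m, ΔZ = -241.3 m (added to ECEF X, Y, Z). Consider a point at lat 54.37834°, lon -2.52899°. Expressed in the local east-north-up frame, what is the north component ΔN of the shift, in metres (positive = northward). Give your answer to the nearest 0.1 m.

At φ = 54.37834°, λ = -2.52899°: sin φ = 0.812881, cos φ = 0.582430, sin λ = -0.044125, cos λ = 0.999026.
ΔN = −sin φ cos λ·ΔX − sin φ sin λ·ΔY + cos φ·ΔZ = −(0.812881)(0.999026)(-66.8) − (0.812881)(-0.044125)(445.0) + (0.582430)(-241.3) = -70.33 m.

ΔN = -70.3 m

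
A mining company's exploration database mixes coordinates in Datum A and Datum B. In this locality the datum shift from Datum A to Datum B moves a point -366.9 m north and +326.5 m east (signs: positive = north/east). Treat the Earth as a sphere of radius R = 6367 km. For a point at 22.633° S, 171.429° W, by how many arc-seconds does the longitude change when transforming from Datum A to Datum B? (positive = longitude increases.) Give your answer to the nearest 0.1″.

At latitude -22.633°, cos φ = 0.922989.
One radian of longitude at latitude φ spans R cos φ, so Δλ = ΔE / (R cos φ) = 326.5 / (6367000 × 0.922989) = 5.5559e-05 rad = 11.460″.

Δλ = 11.5″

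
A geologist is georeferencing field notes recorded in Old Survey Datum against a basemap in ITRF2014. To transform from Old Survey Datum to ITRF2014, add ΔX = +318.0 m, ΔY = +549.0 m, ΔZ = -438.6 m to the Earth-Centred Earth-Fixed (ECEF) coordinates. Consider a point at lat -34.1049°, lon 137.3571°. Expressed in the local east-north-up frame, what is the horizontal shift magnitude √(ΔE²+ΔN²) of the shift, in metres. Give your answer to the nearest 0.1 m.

At φ = -34.1049°, λ = 137.3571°: sin φ = -0.560710, cos φ = 0.828012, sin λ = 0.677427, cos λ = -0.735590.
ΔE = −sin λ·ΔX + cos λ·ΔY = −(0.677427)·(318.0) + (-0.735590)·(549.0) = -619.26 m.
ΔN = −sin φ cos λ·ΔX − sin φ sin λ·ΔY + cos φ·ΔZ = −(-0.560710)(-0.735590)(318.0) − (-0.560710)(0.677427)(549.0) + (0.828012)(-438.6) = -285.79 m.
Horizontal magnitude = √(ΔE² + ΔN²) = √((-619.26)² + (-285.79)²) = 682.03 m.

682.0 m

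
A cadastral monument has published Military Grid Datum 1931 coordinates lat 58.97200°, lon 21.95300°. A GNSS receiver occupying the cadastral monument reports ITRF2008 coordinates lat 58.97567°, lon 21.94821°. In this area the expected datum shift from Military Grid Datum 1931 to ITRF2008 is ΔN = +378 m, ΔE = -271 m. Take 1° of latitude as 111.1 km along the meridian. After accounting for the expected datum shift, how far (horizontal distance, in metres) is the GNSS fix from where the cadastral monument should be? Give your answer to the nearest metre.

30 m

Observed coordinate differences: Δφ = +0.00367°, Δλ = -0.00479°.
Converting to metres (1° lat = 111100 m, cos φ = 0.515457): observed ΔN = 407.7 m, observed ΔE = -274.3 m.
Subtracting the expected shift leaves a residual of 407.7 − (378) = 29.7 m north and -274.3 − (-271) = -3.3 m east.
Residual distance = √(29.7² + (-3.3)²) = 29.9 m.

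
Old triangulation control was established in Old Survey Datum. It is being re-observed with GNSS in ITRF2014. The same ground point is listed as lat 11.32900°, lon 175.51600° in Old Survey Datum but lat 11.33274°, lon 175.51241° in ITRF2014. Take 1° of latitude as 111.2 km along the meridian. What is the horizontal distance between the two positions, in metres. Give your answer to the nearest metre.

571 m

Δφ = 11.33274° − 11.32900° = +0.00374°; Δλ = 175.51241° − 175.51600° = -0.00359°.
ΔN = Δφ × 111200 = 415.9 m; ΔE = Δλ × 111200 × cos(11.32900°) = -0.00359 × 111200 × 0.980515 = -391.4 m.
Distance = √(ΔE² + ΔN²) = √((-391.4)² + 415.9²) = 571.1 m.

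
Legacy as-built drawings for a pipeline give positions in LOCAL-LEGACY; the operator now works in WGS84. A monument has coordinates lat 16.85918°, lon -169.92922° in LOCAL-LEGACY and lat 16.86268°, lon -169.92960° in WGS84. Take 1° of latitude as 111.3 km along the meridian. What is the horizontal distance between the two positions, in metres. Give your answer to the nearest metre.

Δφ = 16.86268° − 16.85918° = +0.00350°; Δλ = -169.92960° − -169.92922° = -0.00038°.
ΔN = Δφ × 111300 = 389.6 m; ΔE = Δλ × 111300 × cos(16.85918°) = -0.00038 × 111300 × 0.957020 = -40.5 m.
Distance = √(ΔE² + ΔN²) = √((-40.5)² + 389.6²) = 391.6 m.

392 m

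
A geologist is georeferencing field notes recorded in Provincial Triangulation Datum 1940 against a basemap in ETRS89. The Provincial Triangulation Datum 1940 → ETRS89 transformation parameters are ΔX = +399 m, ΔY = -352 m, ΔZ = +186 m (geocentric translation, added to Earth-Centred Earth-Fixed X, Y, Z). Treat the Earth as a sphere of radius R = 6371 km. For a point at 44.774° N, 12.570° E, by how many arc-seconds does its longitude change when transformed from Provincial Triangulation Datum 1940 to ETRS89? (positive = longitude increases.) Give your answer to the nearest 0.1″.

Δλ = -19.6″

sin φ = 0.704312, cos φ = 0.709890, sin λ = 0.217632, cos λ = 0.976031.
East component: ΔE = −sin λ·ΔX + cos λ·ΔY = −(0.217632)(399) + (0.976031)(-352) = -430.40 m.
1° of latitude spans πR/180 = 111195 m; at latitude φ, 1° of longitude spans that × cos φ = 78936.2 m, so Δλ = -430.40 / 78936.2 × 3600 = -19.629″.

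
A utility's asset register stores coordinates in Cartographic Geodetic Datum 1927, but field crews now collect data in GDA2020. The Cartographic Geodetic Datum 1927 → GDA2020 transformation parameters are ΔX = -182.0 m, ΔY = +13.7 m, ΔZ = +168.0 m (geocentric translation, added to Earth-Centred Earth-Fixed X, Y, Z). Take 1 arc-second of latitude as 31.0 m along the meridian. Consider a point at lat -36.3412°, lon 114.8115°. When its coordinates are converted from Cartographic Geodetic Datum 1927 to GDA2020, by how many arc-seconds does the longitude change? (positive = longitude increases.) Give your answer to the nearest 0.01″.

sin φ = -0.592593, cos φ = 0.805502, sin λ = 0.907693, cos λ = -0.419634.
East component: ΔE = −sin λ·ΔX + cos λ·ΔY = −(0.907693)(-182.0) + (-0.419634)(13.7) = 159.45 m.
1° of latitude spans 3600 × 31.00 = 111600 m; at latitude φ, 1° of longitude spans that × cos φ = 89894.1 m, so Δλ = 159.45 / 89894.1 × 3600 = 6.386″.

Δλ = 6.39″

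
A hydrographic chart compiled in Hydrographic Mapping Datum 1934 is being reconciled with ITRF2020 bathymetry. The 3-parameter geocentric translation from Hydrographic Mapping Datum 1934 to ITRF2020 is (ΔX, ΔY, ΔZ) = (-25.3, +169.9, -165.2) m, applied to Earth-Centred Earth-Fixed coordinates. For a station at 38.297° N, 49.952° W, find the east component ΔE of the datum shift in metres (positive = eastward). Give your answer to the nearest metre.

ΔE = 90 m

The local east axis at (φ, λ) is (−sin λ, cos λ, 0), so ΔE = −sin(-49.952°)·(-25.3) + cos(-49.952°)·169.9 = 89.95 m.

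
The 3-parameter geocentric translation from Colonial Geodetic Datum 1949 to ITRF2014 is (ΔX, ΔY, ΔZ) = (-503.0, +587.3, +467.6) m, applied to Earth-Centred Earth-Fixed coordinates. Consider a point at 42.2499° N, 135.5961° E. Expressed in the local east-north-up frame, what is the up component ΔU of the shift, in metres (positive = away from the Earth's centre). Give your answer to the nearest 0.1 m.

ΔU = 884.6 m

The local up (radial) axis is (cos φ cos λ, cos φ sin λ, sin φ), giving ΔU = 266.002 + 304.186 + 314.398 = 884.59 m.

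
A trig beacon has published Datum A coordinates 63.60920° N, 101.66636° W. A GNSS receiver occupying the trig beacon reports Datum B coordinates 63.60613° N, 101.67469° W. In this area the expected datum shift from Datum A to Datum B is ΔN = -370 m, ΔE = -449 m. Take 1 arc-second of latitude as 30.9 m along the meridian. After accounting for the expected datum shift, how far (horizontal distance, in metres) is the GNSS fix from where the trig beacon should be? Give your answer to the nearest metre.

Observed coordinate differences: Δφ = -0.00307°, Δλ = -0.00833°.
Converting to metres (1° lat = 111240 m, cos φ = 0.444491): observed ΔN = -341.5 m, observed ΔE = -411.9 m.
Subtracting the expected shift leaves a residual of -341.5 − (-370) = 28.5 m north and -411.9 − (-449) = 37.1 m east.
Residual distance = √(28.5² + 37.1²) = 46.8 m.

47 m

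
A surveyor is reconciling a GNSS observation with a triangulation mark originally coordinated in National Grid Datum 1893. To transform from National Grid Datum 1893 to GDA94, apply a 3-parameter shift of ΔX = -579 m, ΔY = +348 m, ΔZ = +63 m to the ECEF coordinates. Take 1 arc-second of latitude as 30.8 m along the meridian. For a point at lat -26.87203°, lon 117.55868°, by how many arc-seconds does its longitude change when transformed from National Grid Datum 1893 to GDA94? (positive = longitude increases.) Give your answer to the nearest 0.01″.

sin φ = -0.451999, cos φ = 0.892018, sin λ = 0.886537, cos λ = -0.462657.
East component: ΔE = −sin λ·ΔX + cos λ·ΔY = −(0.886537)(-579) + (-0.462657)(348) = 352.30 m.
1° of latitude spans 3600 × 30.80 = 110880 m; at latitude φ, 1° of longitude spans that × cos φ = 98907.0 m, so Δλ = 352.30 / 98907.0 × 3600 = 12.823″.

Δλ = 12.82″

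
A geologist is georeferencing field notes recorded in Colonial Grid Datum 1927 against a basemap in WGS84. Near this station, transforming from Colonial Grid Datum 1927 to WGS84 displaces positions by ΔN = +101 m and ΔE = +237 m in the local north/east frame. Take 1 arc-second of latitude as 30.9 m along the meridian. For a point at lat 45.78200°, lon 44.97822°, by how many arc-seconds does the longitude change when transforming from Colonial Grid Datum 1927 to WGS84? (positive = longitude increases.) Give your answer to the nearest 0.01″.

At latitude 45.78200°, cos φ = 0.697390.
1″ of longitude at this latitude = 30.90 × cos φ = 21.5494 m, so Δλ = 237.0 / 21.5494 = 10.998″.

Δλ = 11.00″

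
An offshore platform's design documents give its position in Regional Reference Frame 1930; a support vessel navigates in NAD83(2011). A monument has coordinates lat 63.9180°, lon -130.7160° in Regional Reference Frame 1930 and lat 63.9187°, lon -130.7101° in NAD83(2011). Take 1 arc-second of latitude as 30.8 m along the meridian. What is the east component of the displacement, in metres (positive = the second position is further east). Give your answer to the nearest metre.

Δφ = 63.9187° − 63.9180° = +0.0007°; Δλ = -130.7101° − -130.7160° = +0.0059°.
1° of latitude = 3600 × 30.80 = 110880 m.
ΔN = Δφ × 110880 = 77.6 m; ΔE = Δλ × 110880 × cos(63.9180°) = +0.0059 × 110880 × 0.439657 = 287.6 m.

ΔE = 288 m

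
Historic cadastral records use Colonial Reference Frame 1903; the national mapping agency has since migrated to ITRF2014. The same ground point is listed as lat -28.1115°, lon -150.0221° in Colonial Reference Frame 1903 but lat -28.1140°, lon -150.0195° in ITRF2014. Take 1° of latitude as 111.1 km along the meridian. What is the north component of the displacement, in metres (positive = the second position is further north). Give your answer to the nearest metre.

ΔN = -278 m

Δφ = -28.1140° − -28.1115° = -0.0025°; Δλ = -150.0195° − -150.0221° = +0.0026°.
ΔN = Δφ × 111100 = -277.8 m; ΔE = Δλ × 111100 × cos(-28.1115°) = +0.0026 × 111100 × 0.882032 = 254.8 m.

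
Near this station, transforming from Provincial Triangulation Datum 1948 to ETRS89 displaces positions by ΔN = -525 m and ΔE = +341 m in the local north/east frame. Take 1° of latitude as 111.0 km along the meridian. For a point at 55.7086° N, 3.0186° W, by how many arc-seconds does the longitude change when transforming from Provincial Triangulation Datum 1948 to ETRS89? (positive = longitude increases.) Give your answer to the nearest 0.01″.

Δλ = 19.63″

At latitude 55.7086°, cos φ = 0.563402.
1° of longitude at this latitude = 111.0 × cos φ = 62.54 km, so Δλ = 341.0 / 62537.6 = 0.0054527° = 19.630″.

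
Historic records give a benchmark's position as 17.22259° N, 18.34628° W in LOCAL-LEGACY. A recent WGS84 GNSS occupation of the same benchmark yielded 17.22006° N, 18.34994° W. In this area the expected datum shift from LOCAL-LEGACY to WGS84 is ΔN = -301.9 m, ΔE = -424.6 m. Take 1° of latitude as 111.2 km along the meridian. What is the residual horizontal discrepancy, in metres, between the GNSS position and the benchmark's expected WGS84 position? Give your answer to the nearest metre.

41 m

Observed coordinate differences: Δφ = -0.00253°, Δλ = -0.00366°.
Converting to metres (1° lat = 111200 m, cos φ = 0.955162): observed ΔN = -281.3 m, observed ΔE = -388.7 m.
Subtracting the expected shift leaves a residual of -281.3 − (-301.9) = 20.6 m north and -388.7 − (-424.6) = 35.9 m east.
Residual distance = √(20.6² + 35.9²) = 41.3 m.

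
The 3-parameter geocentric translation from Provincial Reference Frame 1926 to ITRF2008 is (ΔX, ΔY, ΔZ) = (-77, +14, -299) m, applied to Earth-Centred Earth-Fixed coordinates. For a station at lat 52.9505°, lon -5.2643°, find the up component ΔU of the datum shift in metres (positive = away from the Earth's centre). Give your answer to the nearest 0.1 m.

At φ = 52.9505°, λ = -5.2643°: sin φ = 0.798115, cos φ = 0.602505, sin λ = -0.091750, cos λ = 0.995782.
ΔU = cos φ cos λ·ΔX + cos φ sin λ·ΔY + sin φ·ΔZ = (0.602505)(0.995782)(-77) + (0.602505)(-0.091750)(14) + (0.798115)(-299) = -285.61 m.

ΔU = -285.6 m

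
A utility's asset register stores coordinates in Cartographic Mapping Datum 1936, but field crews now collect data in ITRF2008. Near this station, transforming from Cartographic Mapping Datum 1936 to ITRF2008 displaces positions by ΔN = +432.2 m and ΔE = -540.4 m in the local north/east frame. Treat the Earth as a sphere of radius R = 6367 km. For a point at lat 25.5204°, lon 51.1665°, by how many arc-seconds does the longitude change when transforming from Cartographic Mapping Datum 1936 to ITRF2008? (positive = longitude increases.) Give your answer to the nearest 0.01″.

Δλ = -19.40″

At latitude 25.5204°, cos φ = 0.902432.
One radian of longitude at latitude φ spans R cos φ, so Δλ = ΔE / (R cos φ) = -540.4 / (6367000 × 0.902432) = -9.4052e-05 rad = -19.400″.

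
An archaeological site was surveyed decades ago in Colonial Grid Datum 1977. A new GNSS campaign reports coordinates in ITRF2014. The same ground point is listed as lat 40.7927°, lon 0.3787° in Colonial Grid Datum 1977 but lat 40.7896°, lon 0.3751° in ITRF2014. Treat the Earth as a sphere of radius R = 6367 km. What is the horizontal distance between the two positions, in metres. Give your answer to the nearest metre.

Δφ = 40.7896° − 40.7927° = -0.0031°; Δλ = 0.3751° − 0.3787° = -0.0036°.
1° along a meridian = πR/180 = 111125 m.
ΔN = Δφ × 111125 = -344.5 m; ΔE = Δλ × 111125 × cos(40.7927°) = -0.0036 × 111125 × 0.757078 = -302.9 m.
Distance = √(ΔE² + ΔN²) = √((-302.9)² + (-344.5)²) = 458.7 m.

459 m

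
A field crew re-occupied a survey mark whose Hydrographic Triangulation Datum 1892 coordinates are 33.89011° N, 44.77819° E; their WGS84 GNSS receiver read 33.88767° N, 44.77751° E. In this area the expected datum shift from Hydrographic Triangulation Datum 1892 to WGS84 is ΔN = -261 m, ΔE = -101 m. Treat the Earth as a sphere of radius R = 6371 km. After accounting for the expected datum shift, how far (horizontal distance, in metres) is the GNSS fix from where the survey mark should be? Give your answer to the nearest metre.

40 m

Observed coordinate differences: Δφ = -0.00244°, Δλ = -0.00068°.
Converting to metres (1° lat = 111195 m, cos φ = 0.830109): observed ΔN = -271.3 m, observed ΔE = -62.8 m.
Subtracting the expected shift leaves a residual of -271.3 − (-261) = -10.3 m north and -62.8 − (-101) = 38.2 m east.
Residual distance = √((-10.3)² + 38.2²) = 39.6 m.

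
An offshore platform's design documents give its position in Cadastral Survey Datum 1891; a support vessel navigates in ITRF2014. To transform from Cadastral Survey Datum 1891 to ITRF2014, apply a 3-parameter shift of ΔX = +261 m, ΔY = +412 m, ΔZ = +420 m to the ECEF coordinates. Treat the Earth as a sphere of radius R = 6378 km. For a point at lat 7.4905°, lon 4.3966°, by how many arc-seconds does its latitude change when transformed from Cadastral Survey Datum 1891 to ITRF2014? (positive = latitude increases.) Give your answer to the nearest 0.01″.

sin φ = 0.130362, cos φ = 0.991466, sin λ = 0.076660, cos λ = 0.997057.
North component: ΔN = −sin φ cos λ·ΔX − sin φ sin λ·ΔY + cos φ·ΔZ = −(0.130362)(0.997057)(261) − (0.130362)(0.076660)(412) + (0.991466)(420) = 378.37 m.
1° of latitude spans πR/180 = 111317 m, so Δφ = 378.37 / 111317 × 3600 = 12.237″.

Δφ = 12.24″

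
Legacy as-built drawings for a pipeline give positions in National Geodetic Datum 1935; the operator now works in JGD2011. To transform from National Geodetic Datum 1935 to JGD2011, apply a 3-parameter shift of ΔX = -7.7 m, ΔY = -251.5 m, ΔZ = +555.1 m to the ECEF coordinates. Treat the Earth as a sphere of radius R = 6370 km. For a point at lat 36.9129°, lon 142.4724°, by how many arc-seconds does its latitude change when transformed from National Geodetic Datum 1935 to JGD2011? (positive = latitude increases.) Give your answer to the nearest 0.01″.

sin φ = 0.600600, cos φ = 0.799549, sin λ = 0.609144, cos λ = -0.793060.
North component: ΔN = −sin φ cos λ·ΔX − sin φ sin λ·ΔY + cos φ·ΔZ = −(0.600600)(-0.793060)(-7.7) − (0.600600)(0.609144)(-251.5) + (0.799549)(555.1) = 532.17 m.
1° of latitude spans πR/180 = 111177 m, so Δφ = 532.17 / 111177 × 3600 = 17.232″.

Δφ = 17.23″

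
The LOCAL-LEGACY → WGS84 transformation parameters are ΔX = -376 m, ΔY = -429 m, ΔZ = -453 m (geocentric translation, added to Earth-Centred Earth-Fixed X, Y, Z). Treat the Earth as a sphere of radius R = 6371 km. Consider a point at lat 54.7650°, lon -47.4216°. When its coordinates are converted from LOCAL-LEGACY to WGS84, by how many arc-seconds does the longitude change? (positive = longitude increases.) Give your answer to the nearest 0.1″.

sin φ = 0.816793, cos φ = 0.576931, sin λ = -0.736352, cos λ = 0.676598.
East component: ΔE = −sin λ·ΔX + cos λ·ΔY = −(-0.736352)(-376) + (0.676598)(-429) = -567.13 m.
1° of latitude spans πR/180 = 111195 m; at latitude φ, 1° of longitude spans that × cos φ = 64151.8 m, so Δλ = -567.13 / 64151.8 × 3600 = -31.826″.

Δλ = -31.8″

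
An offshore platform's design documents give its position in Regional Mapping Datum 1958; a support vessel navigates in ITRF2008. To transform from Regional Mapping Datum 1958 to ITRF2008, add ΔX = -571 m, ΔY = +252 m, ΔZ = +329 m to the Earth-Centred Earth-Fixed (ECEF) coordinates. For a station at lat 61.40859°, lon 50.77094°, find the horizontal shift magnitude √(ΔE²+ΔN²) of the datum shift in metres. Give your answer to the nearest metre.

The local east axis at (φ, λ) is (−sin λ, cos λ, 0), so ΔE = −sin(50.77094°)·(-571) + cos(50.77094°)·252 = 601.68 m.
The local north axis is (−sin φ cos λ, −sin φ sin λ, cos φ), giving ΔN = 317.077 − 171.401 + 157.446 = 303.12 m.
Horizontal magnitude = √(ΔE² + ΔN²) = √(601.68² + 303.12²) = 673.72 m.

674 m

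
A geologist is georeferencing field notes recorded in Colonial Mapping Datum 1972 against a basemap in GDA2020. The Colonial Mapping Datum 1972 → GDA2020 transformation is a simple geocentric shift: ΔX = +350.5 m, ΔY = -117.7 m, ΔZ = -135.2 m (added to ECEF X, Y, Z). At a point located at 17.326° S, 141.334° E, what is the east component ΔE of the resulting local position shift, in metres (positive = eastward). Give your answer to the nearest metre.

The local east axis at (φ, λ) is (−sin λ, cos λ, 0), so ΔE = −sin(141.334°)·350.5 + cos(141.334°)·(-117.7) = -127.08 m.

ΔE = -127 m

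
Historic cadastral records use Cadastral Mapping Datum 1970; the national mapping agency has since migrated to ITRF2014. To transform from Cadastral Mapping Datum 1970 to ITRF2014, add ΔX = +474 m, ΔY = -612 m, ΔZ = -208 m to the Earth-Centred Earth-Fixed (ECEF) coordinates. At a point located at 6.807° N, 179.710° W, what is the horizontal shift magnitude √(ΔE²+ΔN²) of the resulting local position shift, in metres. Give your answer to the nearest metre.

The local east axis at (φ, λ) is (−sin λ, cos λ, 0), so ΔE = −sin(-179.710°)·474 + cos(-179.710°)·(-612) = 614.39 m.
The local north axis is (−sin φ cos λ, −sin φ sin λ, cos φ), giving ΔN = 56.180 − 0.367 − 206.534 = -150.72 m.
Horizontal magnitude = √(ΔE² + ΔN²) = √(614.39² + (-150.72)²) = 632.61 m.

633 m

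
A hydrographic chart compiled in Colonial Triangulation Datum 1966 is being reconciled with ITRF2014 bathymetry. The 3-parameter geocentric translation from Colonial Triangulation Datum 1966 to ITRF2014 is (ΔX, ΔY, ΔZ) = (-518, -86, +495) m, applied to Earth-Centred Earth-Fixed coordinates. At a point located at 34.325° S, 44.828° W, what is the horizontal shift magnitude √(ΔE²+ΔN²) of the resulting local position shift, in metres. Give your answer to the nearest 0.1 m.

487.1 m

At φ = -34.325°, λ = -44.828°: sin φ = -0.563886, cos φ = 0.825852, sin λ = -0.704981, cos λ = 0.709226.
ΔE = −sin λ·ΔX + cos λ·ΔY = −(-0.704981)·(-518) + (0.709226)·(-86) = -426.17 m.
ΔN = −sin φ cos λ·ΔX − sin φ sin λ·ΔY + cos φ·ΔZ = −(-0.563886)(0.709226)(-518) − (-0.563886)(-0.704981)(-86) + (0.825852)(495) = 235.82 m.
Horizontal magnitude = √(ΔE² + ΔN²) = √((-426.17)² + 235.82²) = 487.07 m.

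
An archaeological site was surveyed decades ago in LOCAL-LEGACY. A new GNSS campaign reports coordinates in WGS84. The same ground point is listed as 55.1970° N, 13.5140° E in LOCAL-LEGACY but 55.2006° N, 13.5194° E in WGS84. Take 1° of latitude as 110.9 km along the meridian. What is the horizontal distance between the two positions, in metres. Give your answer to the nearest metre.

Δφ = 55.2006° − 55.1970° = +0.0036°; Δλ = 13.5194° − 13.5140° = +0.0054°.
ΔN = Δφ × 110900 = 399.2 m; ΔE = Δλ × 110900 × cos(55.1970°) = +0.0054 × 110900 × 0.570757 = 341.8 m.
Distance = √(ΔE² + ΔN²) = √(341.8² + 399.2²) = 525.6 m.

526 m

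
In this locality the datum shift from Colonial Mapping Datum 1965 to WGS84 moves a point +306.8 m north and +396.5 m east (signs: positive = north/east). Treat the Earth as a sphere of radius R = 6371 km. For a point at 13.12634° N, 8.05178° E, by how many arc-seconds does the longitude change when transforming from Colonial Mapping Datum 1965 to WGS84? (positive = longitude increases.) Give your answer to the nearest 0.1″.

At latitude 13.12634°, cos φ = 0.973872.
One radian of longitude at latitude φ spans R cos φ, so Δλ = ΔE / (R cos φ) = 396.5 / (6371000 × 0.973872) = 6.3905e-05 rad = 13.181″.

Δλ = 13.2″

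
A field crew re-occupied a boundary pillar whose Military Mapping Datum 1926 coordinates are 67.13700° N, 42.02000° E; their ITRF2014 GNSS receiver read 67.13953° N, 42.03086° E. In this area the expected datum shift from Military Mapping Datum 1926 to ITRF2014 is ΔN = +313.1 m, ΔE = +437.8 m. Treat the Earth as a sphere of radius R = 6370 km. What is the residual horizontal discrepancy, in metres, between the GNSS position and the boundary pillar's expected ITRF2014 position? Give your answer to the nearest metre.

Observed coordinate differences: Δφ = +0.00253°, Δλ = +0.01086°.
Converting to metres (1° lat = 111177 m, cos φ = 0.388529): observed ΔN = 281.3 m, observed ΔE = 469.1 m.
Subtracting the expected shift leaves a residual of 281.3 − (313.1) = -31.8 m north and 469.1 − (437.8) = 31.3 m east.
Residual distance = √((-31.8)² + 31.3²) = 44.6 m.

45 m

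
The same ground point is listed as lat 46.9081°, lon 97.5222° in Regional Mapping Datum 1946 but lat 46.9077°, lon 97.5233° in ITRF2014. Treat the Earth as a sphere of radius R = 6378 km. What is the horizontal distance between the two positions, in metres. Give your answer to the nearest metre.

Δφ = 46.9077° − 46.9081° = -0.0004°; Δλ = 97.5233° − 97.5222° = +0.0011°.
1° along a meridian = πR/180 = 111317 m.
ΔN = Δφ × 111317 = -44.5 m; ΔE = Δλ × 111317 × cos(46.9081°) = +0.0011 × 111317 × 0.683171 = 83.7 m.
Distance = √(ΔE² + ΔN²) = √(83.7² + (-44.5)²) = 94.8 m.

95 m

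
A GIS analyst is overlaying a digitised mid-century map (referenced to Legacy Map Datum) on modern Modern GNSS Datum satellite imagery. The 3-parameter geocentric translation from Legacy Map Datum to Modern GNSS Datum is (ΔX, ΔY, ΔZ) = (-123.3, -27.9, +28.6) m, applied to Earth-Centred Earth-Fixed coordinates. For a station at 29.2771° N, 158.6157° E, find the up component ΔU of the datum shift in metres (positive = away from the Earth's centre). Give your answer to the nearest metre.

The local up (radial) axis is (cos φ cos λ, cos φ sin λ, sin φ), giving ΔU = 100.146 − 8.874 + 13.986 = 105.26 m.

ΔU = 105 m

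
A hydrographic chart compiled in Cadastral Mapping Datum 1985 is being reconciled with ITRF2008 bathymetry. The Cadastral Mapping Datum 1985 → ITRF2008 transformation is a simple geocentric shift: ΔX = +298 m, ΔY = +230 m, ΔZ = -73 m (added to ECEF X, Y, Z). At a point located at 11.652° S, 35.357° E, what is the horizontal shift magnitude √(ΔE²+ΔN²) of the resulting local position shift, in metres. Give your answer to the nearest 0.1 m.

At φ = -11.652°, λ = 35.357°: sin φ = -0.201967, cos φ = 0.979392, sin λ = 0.578669, cos λ = 0.815562.
ΔE = −sin λ·ΔX + cos λ·ΔY = −(0.578669)·(298) + (0.815562)·(230) = 15.14 m.
ΔN = −sin φ cos λ·ΔX − sin φ sin λ·ΔY + cos φ·ΔZ = −(-0.201967)(0.815562)(298) − (-0.201967)(0.578669)(230) + (0.979392)(-73) = 4.47 m.
Horizontal magnitude = √(ΔE² + ΔN²) = √(15.14² + 4.47²) = 15.78 m.

15.8 m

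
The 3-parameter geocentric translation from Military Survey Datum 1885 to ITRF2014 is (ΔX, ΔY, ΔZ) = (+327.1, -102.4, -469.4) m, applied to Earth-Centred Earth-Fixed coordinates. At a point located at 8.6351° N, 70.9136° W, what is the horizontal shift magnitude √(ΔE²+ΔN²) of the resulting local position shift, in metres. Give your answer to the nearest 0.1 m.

The local east axis at (φ, λ) is (−sin λ, cos λ, 0), so ΔE = −sin(-70.9136°)·327.1 + cos(-70.9136°)·(-102.4) = 275.63 m.
The local north axis is (−sin φ cos λ, −sin φ sin λ, cos φ), giving ΔN = -16.059 − 14.529 − 464.079 = -494.67 m.
Horizontal magnitude = √(ΔE² + ΔN²) = √(275.63² + (-494.67)²) = 566.28 m.

566.3 m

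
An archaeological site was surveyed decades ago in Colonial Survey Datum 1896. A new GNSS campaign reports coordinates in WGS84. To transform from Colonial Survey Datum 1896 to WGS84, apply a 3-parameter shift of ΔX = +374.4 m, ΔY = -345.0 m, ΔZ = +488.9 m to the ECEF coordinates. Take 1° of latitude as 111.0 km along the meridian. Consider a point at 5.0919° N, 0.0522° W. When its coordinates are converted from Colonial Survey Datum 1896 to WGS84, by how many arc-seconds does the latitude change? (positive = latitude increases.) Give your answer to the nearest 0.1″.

Δφ = 14.7″

sin φ = 0.088753, cos φ = 0.996054, sin λ = -0.000911, cos λ = 1.000000.
North component: ΔN = −sin φ cos λ·ΔX − sin φ sin λ·ΔY + cos φ·ΔZ = −(0.088753)(1.000000)(374.4) − (0.088753)(-0.000911)(-345.0) + (0.996054)(488.9) = 453.71 m.
1° of latitude spans 111000 m, so Δφ = 453.71 / 111000 × 3600 = 14.715″.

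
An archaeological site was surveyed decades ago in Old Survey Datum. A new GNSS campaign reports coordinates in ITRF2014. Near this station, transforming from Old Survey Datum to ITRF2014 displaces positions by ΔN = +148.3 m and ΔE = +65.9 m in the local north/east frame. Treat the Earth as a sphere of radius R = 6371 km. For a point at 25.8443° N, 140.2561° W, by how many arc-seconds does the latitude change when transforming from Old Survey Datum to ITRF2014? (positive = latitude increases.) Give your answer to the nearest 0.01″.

Δφ = 4.80″

On a sphere of radius R, 1 rad of latitude = R, so Δφ = ΔN / R = 148.3 / 6371000 = 2.3277e-05 rad = 4.801″.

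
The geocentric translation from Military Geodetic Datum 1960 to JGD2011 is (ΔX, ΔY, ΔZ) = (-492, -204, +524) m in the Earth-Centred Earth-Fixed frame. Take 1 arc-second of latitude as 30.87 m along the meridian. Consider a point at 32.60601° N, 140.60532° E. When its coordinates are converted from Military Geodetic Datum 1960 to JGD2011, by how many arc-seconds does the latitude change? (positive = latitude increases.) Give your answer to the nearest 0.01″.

sin φ = 0.538859, cos φ = 0.842396, sin λ = 0.634659, cos λ = -0.772793.
North component: ΔN = −sin φ cos λ·ΔX − sin φ sin λ·ΔY + cos φ·ΔZ = −(0.538859)(-0.772793)(-492) − (0.538859)(0.634659)(-204) + (0.842396)(524) = 306.30 m.
1° of latitude spans 3600 × 30.87 = 111132 m, so Δφ = 306.30 / 111132 × 3600 = 9.922″.

Δφ = 9.92″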